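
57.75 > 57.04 True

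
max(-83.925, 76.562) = 76.562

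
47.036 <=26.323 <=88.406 False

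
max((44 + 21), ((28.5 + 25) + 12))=65.5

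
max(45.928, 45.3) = 45.928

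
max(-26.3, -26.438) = -26.3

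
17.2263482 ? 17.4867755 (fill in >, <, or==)<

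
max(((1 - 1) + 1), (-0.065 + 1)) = 1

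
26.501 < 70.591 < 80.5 True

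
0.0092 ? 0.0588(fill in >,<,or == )<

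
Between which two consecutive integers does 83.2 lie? 83 and 84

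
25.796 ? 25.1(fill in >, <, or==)>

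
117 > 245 False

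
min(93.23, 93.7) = 93.23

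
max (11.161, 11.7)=11.7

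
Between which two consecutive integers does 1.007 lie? 1 and 2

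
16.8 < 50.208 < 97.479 True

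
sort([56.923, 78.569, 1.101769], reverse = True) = [78.569, 56.923, 1.101769]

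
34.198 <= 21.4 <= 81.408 False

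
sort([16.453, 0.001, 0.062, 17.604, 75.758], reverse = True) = [75.758, 17.604, 16.453, 0.062, 0.001]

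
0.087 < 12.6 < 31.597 True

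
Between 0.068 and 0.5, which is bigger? 0.5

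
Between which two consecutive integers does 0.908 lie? 0 and 1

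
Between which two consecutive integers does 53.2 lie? 53 and 54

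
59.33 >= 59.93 False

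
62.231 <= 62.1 False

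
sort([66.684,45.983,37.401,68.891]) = [37.401,45.983,66.684,68.891]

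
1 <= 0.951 False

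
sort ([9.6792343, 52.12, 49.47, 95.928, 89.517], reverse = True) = [95.928, 89.517, 52.12, 49.47, 9.6792343]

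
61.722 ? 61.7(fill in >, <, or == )>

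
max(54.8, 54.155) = 54.8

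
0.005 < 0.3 True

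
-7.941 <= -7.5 True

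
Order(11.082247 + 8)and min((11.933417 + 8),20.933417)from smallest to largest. (11.082247 + 8),min((11.933417 + 8),20.933417)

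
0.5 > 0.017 True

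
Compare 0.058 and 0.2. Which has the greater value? 0.2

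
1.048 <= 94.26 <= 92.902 False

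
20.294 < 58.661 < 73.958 True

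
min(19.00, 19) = 19.00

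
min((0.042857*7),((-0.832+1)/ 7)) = 0.024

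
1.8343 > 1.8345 False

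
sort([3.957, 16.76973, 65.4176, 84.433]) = [3.957, 16.76973, 65.4176, 84.433]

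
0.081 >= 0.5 False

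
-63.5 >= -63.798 True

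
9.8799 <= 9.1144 False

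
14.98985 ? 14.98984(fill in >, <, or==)>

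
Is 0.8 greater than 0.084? Yes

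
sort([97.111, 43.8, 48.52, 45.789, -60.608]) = [-60.608, 43.8, 45.789, 48.52, 97.111]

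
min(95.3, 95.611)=95.3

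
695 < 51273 True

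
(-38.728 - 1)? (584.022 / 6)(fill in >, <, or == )<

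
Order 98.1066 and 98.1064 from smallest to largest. 98.1064, 98.1066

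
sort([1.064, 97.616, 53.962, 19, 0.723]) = [0.723, 1.064, 19, 53.962, 97.616]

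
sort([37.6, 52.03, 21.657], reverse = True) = [52.03, 37.6, 21.657]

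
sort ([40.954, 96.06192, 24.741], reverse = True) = [96.06192, 40.954, 24.741]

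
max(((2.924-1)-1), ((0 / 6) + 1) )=1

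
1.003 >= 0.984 True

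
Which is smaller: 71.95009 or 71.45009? 71.45009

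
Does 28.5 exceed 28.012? Yes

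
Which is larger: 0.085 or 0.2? 0.2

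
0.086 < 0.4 True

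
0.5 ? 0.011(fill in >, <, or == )>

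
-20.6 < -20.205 True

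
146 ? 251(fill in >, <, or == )<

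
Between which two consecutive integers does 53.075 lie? 53 and 54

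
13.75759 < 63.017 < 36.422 False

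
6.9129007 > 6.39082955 True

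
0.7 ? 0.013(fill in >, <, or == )>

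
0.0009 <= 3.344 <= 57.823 True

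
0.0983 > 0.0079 True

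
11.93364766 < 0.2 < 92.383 False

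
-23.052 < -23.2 False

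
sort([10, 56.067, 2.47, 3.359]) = [2.47, 3.359, 10, 56.067]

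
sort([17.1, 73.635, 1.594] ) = [1.594, 17.1, 73.635]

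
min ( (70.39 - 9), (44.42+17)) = 61.39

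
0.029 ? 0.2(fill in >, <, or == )<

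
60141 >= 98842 False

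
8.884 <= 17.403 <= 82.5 True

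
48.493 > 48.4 True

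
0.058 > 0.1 False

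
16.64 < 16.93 True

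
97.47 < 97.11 False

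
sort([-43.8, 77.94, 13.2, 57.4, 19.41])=[-43.8, 13.2, 19.41, 57.4, 77.94]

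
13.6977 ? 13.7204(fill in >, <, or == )<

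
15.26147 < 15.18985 False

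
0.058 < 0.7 True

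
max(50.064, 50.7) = 50.7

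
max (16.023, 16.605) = 16.605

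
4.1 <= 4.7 True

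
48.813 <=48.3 False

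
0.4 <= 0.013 False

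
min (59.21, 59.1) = 59.1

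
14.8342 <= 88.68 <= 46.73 False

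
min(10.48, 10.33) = 10.33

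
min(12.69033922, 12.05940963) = 12.05940963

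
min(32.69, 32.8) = 32.69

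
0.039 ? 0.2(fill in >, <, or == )<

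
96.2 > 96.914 False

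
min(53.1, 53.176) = 53.1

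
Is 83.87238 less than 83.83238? No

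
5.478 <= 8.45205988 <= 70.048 True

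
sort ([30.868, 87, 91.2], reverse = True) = [91.2, 87, 30.868]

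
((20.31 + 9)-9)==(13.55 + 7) False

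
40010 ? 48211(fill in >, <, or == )<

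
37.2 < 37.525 True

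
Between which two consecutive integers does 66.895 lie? 66 and 67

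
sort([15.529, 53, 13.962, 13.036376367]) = [13.036376367, 13.962, 15.529, 53]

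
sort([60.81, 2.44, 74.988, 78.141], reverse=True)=[78.141, 74.988, 60.81, 2.44]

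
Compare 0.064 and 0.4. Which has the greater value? 0.4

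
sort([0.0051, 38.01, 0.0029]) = [0.0029, 0.0051, 38.01]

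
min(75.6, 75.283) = 75.283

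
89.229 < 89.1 False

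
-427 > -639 True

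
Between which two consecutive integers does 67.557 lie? 67 and 68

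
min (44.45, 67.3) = 44.45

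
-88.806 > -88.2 False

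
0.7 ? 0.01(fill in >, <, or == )>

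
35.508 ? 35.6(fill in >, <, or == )<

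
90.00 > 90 False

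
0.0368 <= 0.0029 False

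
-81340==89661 False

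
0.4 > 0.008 True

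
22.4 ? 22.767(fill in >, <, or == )<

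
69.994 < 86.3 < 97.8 True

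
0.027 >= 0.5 False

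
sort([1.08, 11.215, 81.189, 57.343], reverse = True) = [81.189, 57.343, 11.215, 1.08]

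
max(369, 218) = 369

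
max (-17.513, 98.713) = 98.713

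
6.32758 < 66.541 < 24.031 False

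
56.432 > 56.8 False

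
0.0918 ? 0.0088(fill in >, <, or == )>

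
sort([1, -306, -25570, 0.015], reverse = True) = [1, 0.015, -306, -25570]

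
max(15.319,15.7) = 15.7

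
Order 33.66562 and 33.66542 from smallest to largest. 33.66542, 33.66562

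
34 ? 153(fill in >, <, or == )<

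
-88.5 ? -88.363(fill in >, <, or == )<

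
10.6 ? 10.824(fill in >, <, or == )<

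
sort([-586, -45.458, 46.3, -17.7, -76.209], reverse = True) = [46.3, -17.7, -45.458, -76.209, -586]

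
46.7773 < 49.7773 True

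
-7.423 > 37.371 False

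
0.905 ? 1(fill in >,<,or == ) <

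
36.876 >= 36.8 True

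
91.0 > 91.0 False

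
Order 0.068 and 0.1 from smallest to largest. 0.068, 0.1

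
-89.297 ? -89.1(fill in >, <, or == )<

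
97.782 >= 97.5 True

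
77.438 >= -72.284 True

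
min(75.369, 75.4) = 75.369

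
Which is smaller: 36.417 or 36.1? 36.1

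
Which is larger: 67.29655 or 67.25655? 67.29655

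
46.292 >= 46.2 True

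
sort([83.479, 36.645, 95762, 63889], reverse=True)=[95762, 63889, 83.479, 36.645]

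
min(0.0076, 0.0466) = 0.0076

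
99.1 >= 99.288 False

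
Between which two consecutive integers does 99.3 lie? 99 and 100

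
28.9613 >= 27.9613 True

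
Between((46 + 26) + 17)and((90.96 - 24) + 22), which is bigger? ((46 + 26) + 17)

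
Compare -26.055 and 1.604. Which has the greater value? 1.604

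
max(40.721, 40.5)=40.721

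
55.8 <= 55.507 False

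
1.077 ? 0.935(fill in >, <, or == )>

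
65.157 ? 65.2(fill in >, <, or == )<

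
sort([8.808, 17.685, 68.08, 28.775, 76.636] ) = [8.808, 17.685, 28.775, 68.08, 76.636]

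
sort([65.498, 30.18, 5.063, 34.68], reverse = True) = [65.498, 34.68, 30.18, 5.063]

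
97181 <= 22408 False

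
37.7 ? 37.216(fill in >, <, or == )>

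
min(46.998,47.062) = 46.998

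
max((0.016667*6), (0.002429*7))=0.100002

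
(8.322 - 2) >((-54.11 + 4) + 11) True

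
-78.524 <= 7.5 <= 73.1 True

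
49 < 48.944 False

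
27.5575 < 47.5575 True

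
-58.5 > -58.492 False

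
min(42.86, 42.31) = 42.31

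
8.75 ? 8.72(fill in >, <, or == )>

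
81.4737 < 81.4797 True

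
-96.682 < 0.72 True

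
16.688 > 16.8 False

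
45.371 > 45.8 False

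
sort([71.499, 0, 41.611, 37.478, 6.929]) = [0, 6.929, 37.478, 41.611, 71.499]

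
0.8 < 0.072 False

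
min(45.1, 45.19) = 45.1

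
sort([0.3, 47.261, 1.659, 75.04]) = [0.3, 1.659, 47.261, 75.04]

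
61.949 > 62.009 False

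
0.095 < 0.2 True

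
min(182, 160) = 160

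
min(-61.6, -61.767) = -61.767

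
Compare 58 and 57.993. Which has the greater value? 58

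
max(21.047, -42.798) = 21.047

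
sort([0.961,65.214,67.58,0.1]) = [0.1,0.961,65.214,67.58]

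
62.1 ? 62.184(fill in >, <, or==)<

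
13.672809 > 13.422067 True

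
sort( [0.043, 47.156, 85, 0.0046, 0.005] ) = [0.0046, 0.005, 0.043, 47.156, 85]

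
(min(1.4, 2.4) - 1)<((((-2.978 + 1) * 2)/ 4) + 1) False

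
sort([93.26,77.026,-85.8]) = [-85.8,77.026,93.26]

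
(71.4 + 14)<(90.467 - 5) True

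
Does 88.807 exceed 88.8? Yes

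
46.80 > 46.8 False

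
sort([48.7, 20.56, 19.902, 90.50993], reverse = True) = [90.50993, 48.7, 20.56, 19.902]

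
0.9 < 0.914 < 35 True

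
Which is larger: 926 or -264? 926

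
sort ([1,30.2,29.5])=[1,29.5,30.2]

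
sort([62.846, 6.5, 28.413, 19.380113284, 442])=[6.5, 19.380113284, 28.413, 62.846, 442]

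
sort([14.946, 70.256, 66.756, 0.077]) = [0.077, 14.946, 66.756, 70.256]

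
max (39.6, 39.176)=39.6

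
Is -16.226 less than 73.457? Yes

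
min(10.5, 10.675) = 10.5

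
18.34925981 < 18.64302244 True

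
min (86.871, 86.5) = 86.5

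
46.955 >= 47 False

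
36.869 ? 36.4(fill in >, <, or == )>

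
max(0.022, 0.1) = 0.1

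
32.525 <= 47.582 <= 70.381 True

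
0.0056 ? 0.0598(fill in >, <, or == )<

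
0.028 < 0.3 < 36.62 True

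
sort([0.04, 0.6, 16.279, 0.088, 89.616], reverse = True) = [89.616, 16.279, 0.6, 0.088, 0.04]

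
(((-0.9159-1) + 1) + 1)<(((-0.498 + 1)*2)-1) False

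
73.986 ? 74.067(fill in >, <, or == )<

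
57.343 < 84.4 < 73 False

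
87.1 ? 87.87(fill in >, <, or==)<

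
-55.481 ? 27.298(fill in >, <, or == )<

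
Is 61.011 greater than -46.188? Yes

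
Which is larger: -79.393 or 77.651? 77.651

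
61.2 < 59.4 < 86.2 False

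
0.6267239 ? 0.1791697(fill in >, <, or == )>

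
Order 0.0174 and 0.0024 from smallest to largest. 0.0024, 0.0174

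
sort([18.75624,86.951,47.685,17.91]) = [17.91,18.75624,47.685,86.951]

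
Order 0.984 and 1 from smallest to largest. 0.984, 1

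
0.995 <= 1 True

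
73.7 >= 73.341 True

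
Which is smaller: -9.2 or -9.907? -9.907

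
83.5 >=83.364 True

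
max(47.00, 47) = 47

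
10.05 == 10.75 False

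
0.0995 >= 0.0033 True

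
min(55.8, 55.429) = 55.429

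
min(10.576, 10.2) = 10.2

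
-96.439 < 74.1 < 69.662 False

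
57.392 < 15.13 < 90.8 False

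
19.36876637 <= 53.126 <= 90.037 True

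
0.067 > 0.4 False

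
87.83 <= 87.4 False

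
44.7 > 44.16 True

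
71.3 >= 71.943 False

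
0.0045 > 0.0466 False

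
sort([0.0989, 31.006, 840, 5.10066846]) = [0.0989, 5.10066846, 31.006, 840]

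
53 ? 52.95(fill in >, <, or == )>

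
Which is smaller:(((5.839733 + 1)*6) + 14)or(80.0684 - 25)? (((5.839733 + 1)*6) + 14)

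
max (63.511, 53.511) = 63.511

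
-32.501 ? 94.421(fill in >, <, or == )<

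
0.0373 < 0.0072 False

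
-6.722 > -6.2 False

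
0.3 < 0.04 False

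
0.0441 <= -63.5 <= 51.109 False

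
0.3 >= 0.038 True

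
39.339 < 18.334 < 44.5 False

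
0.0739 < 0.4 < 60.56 True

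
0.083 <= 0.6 True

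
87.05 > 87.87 False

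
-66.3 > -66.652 True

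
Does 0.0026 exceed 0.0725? No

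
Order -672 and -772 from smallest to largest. -772, -672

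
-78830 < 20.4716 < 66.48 True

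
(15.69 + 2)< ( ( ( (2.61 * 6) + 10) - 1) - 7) False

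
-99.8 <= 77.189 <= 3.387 False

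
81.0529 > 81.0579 False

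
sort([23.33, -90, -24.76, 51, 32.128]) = [-90, -24.76, 23.33, 32.128, 51]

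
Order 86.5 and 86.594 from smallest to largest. 86.5, 86.594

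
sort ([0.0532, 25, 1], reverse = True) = [25, 1, 0.0532]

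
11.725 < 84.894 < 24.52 False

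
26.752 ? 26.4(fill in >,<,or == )>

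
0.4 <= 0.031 False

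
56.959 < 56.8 False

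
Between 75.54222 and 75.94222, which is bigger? 75.94222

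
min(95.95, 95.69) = 95.69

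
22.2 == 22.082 False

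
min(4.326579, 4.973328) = 4.326579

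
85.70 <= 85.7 True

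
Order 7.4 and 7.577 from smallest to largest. 7.4, 7.577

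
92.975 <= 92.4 False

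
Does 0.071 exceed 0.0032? Yes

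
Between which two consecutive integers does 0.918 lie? 0 and 1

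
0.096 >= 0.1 False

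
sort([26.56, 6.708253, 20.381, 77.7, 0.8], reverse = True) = [77.7, 26.56, 20.381, 6.708253, 0.8]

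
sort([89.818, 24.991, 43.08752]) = [24.991, 43.08752, 89.818]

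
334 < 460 True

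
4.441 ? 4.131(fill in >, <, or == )>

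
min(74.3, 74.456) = 74.3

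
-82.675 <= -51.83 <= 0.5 True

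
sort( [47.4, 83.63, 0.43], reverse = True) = [83.63, 47.4, 0.43]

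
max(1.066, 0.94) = 1.066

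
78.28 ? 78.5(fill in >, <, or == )<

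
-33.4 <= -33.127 True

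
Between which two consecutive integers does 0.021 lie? 0 and 1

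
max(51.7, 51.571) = 51.7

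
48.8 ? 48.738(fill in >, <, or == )>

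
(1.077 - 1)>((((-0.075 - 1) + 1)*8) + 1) False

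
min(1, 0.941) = 0.941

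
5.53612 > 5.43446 True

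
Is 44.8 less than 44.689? No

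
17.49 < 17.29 False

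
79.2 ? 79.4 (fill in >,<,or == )<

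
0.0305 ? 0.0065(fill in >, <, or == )>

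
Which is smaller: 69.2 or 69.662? 69.2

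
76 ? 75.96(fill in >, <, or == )>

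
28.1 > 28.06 True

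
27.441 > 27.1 True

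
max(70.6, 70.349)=70.6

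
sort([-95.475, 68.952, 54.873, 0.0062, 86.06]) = [-95.475, 0.0062, 54.873, 68.952, 86.06]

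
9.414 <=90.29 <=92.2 True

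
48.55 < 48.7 True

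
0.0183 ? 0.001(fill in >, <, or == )>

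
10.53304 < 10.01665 False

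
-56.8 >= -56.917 True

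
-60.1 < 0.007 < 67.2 True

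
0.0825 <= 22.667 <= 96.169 True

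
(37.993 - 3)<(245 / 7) True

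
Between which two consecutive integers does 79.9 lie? 79 and 80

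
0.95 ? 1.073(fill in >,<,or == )<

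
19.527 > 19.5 True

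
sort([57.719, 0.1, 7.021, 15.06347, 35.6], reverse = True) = [57.719, 35.6, 15.06347, 7.021, 0.1]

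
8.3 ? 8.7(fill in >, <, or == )<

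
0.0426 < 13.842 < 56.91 True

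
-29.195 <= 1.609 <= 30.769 True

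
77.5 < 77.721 True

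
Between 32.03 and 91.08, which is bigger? 91.08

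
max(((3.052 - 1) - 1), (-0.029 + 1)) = 1.052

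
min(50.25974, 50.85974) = 50.25974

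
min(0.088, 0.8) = 0.088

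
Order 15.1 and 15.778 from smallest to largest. 15.1, 15.778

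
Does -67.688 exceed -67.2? No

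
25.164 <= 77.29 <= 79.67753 True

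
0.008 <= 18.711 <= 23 True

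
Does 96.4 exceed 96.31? Yes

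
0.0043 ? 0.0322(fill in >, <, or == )<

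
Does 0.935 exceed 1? No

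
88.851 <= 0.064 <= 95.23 False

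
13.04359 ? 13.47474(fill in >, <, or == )<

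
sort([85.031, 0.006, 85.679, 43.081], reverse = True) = [85.679, 85.031, 43.081, 0.006]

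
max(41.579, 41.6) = 41.6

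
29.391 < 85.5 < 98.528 True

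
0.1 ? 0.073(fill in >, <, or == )>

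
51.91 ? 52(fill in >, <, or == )<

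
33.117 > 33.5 False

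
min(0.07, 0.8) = 0.07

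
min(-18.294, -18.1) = -18.294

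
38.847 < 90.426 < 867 True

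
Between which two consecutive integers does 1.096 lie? 1 and 2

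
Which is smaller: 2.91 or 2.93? 2.91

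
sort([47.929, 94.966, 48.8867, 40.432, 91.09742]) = [40.432, 47.929, 48.8867, 91.09742, 94.966]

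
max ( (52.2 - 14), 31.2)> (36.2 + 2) False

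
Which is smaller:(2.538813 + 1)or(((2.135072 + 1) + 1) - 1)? (((2.135072 + 1) + 1) - 1)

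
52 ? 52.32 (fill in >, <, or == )<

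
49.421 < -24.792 False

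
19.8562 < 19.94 True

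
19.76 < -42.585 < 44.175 False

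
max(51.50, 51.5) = 51.5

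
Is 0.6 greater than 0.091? Yes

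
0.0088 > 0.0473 False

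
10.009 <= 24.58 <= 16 False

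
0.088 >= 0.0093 True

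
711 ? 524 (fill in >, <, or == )>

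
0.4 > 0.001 True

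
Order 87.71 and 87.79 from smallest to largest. 87.71, 87.79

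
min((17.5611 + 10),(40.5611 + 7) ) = 27.5611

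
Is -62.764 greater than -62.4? No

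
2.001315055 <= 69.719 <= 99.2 True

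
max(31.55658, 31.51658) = 31.55658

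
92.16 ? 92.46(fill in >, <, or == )<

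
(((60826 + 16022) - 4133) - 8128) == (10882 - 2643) False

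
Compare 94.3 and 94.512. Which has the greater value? 94.512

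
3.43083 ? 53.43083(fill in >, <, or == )<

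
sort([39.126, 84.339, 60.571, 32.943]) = [32.943, 39.126, 60.571, 84.339]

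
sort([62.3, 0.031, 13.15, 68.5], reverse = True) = [68.5, 62.3, 13.15, 0.031]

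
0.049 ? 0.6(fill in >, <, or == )<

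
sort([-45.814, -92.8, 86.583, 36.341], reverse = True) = [86.583, 36.341, -45.814, -92.8]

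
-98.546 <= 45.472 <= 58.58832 True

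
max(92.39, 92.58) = 92.58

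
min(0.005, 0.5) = 0.005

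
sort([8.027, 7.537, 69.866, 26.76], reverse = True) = [69.866, 26.76, 8.027, 7.537]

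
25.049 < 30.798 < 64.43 True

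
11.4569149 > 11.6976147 False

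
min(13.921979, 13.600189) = 13.600189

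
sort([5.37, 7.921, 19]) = [5.37, 7.921, 19]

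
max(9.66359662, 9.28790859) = 9.66359662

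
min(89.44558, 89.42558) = 89.42558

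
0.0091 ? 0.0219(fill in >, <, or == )<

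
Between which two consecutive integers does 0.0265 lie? 0 and 1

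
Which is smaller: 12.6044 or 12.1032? 12.1032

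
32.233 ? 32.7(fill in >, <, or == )<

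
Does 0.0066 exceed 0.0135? No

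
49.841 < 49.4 False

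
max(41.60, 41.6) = 41.6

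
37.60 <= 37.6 True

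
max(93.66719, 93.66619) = 93.66719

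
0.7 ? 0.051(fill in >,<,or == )>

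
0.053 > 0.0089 True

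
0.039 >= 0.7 False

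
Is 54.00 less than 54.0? No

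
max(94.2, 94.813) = 94.813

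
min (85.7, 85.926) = 85.7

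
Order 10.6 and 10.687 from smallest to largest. 10.6, 10.687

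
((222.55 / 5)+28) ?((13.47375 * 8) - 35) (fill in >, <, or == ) <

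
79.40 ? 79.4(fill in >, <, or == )==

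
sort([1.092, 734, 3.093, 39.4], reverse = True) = [734, 39.4, 3.093, 1.092]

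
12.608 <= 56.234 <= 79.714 True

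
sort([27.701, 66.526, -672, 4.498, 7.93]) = [-672, 4.498, 7.93, 27.701, 66.526]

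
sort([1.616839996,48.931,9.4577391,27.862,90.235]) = [1.616839996,9.4577391,27.862,48.931,90.235]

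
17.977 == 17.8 False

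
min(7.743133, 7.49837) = 7.49837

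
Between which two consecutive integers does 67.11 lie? 67 and 68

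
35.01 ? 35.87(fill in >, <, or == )<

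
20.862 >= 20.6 True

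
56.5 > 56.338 True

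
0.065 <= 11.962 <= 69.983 True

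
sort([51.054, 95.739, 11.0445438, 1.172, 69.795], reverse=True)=[95.739, 69.795, 51.054, 11.0445438, 1.172]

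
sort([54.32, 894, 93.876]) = [54.32, 93.876, 894]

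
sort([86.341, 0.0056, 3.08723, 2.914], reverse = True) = [86.341, 3.08723, 2.914, 0.0056]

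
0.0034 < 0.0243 True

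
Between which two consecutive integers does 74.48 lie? 74 and 75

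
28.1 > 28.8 False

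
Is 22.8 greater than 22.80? No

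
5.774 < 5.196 False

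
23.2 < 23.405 True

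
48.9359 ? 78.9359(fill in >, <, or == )<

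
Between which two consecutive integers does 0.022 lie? 0 and 1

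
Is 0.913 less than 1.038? Yes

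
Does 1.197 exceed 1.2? No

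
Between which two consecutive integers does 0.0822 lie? 0 and 1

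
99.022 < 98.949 False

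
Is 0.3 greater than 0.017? Yes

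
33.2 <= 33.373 True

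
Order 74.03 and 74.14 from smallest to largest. 74.03, 74.14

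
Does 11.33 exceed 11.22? Yes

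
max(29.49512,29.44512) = 29.49512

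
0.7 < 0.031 False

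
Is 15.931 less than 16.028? Yes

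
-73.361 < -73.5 False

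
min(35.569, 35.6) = 35.569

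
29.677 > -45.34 True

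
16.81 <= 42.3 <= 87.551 True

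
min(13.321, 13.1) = 13.1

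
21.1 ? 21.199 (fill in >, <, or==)<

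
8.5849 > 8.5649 True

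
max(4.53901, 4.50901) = 4.53901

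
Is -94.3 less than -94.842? No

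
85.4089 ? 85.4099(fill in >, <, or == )<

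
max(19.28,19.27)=19.28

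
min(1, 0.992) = 0.992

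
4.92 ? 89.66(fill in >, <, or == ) <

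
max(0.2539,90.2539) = 90.2539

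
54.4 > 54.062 True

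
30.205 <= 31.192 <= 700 True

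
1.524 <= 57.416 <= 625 True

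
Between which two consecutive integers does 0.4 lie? 0 and 1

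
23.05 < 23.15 True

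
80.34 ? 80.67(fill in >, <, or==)<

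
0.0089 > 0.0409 False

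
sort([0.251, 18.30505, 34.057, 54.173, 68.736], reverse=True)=[68.736, 54.173, 34.057, 18.30505, 0.251]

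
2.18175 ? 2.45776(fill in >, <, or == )<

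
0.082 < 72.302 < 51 False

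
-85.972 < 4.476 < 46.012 True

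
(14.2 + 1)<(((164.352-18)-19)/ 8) True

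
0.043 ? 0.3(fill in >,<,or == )<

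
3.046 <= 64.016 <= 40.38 False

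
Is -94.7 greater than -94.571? No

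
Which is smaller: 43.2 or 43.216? 43.2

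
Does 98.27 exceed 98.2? Yes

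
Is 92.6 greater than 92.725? No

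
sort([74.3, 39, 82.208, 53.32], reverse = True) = [82.208, 74.3, 53.32, 39]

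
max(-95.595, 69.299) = 69.299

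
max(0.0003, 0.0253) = 0.0253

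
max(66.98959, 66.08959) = 66.98959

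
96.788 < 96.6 False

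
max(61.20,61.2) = 61.2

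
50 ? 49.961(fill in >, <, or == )>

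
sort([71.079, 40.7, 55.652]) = [40.7, 55.652, 71.079]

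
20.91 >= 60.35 False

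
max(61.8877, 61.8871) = 61.8877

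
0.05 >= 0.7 False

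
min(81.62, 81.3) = 81.3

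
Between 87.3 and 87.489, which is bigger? 87.489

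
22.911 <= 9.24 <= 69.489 False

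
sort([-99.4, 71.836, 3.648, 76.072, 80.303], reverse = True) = [80.303, 76.072, 71.836, 3.648, -99.4]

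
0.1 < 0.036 False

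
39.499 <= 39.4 False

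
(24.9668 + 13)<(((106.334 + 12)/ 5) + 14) False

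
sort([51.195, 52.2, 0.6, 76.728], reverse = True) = [76.728, 52.2, 51.195, 0.6]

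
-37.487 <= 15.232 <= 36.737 True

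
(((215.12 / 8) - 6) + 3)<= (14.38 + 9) False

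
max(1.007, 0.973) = 1.007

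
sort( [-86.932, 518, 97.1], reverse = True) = [518, 97.1, -86.932]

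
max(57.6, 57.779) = 57.779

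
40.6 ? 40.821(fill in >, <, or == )<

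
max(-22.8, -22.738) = -22.738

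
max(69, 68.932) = 69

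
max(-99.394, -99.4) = -99.394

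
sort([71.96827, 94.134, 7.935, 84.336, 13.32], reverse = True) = [94.134, 84.336, 71.96827, 13.32, 7.935]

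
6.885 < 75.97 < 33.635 False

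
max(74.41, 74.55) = 74.55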